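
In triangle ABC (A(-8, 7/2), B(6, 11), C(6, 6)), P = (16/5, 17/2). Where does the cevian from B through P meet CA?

(-1, 19/4)

Barycentric coordinates of P with respect to ABC: (1/5, 3/5, 1/5).
On side CA the B-coordinate is zero; dropping P's B-weight 3/5 and renormalizing the remaining 1/5 : 1/5 gives weights 1/2, 1/2 on C, A.
Q = (1/2)·(6, 6) + (1/2)·(-8, 7/2) = (-1, 19/4).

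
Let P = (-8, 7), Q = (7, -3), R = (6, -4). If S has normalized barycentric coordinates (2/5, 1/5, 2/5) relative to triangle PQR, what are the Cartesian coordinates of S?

(3/5, 3/5)

S = (2/5)·P + (1/5)·Q + (2/5)·R.
x-coordinate: (2/5)·(-8) + (1/5)·7 + (2/5)·6 = 3/5.
y-coordinate: (2/5)·7 + (1/5)·(-3) + (2/5)·(-4) = 3/5.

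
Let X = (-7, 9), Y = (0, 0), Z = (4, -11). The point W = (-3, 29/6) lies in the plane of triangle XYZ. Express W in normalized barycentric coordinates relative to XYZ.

(1/3, 5/6, -1/6)

Signed area of the reference triangle: [XYZ] = ½·((-7)·(0−(-11)) + 0·(-11−9) + 4·(9−0)) = ½·(-77 + 0 + 36) = -41/2.
[WYZ] = ½·((-3)·(0−(-11)) + 0·(-11−(29/6)) + 4·(29/6−0)) = ½·(-33 + 0 + 58/3) = -41/6, so the X-coordinate is (-41/6)/(-41/2) = 1/3.
[XWZ] = ½·((-7)·(29/6−(-11)) + (-3)·(-11−9) + 4·(9−(29/6))) = ½·(-665/6 + 60 + 50/3) = -205/12, so the Y-coordinate is 5/6.
[XYW] = ½·((-7)·(0−(29/6)) + 0·(29/6−9) + (-3)·(9−0)) = ½·(203/6 + 0 − 27) = 41/12, so the Z-coordinate is -1/6.
Check: 1/3 + 5/6 − 1/6 = 1.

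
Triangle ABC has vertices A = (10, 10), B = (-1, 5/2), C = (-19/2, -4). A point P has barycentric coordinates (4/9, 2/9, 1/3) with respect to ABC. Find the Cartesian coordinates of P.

(19/18, 11/3)

P = (4/9)·A + (2/9)·B + (1/3)·C.
x-coordinate: (4/9)·10 + (2/9)·(-1) + (1/3)·(-19/2) = 19/18.
y-coordinate: (4/9)·10 + (2/9)·(5/2) + (1/3)·(-4) = 11/3.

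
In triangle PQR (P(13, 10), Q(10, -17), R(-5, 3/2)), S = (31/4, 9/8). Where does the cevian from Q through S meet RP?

Barycentric coordinates of S with respect to PQR: (1/2, 1/4, 1/4).
On side RP the Q-coordinate is zero; dropping S's Q-weight 1/4 and renormalizing the remaining 1/4 : 1/2 gives weights 1/3, 2/3 on R, P.
T = (1/3)·(-5, 3/2) + (2/3)·(13, 10) = (7, 43/6).

(7, 43/6)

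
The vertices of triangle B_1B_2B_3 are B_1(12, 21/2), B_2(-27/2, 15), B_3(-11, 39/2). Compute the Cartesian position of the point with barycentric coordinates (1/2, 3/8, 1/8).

(-7/16, 213/16)

M = (1/2)·B_1 + (3/8)·B_2 + (1/8)·B_3.
x-coordinate: (1/2)·12 + (3/8)·(-27/2) + (1/8)·(-11) = -7/16.
y-coordinate: (1/2)·(21/2) + (3/8)·15 + (1/8)·(39/2) = 213/16.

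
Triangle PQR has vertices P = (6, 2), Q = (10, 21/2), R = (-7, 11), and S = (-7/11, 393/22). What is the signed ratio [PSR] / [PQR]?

1

[PQR] = ½·(6·(21/2−11) + 10·(11−2) + (-7)·(2−(21/2))) = ½·(-3 + 90 + 119/2) = 293/4.
[PSR] = ½·(6·(393/22−11) + (-7/11)·(11−2) + (-7)·(2−(393/22))) = ½·(453/11 − 63/11 + 2443/22) = 293/4, so the ratio is (293/4)/(293/4) = 1.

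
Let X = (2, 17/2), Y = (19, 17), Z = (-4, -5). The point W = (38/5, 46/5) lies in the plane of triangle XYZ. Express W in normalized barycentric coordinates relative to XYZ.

(2/5, 2/5, 1/5)

Signed area of the reference triangle: [XYZ] = ½·(2·(17−(-5)) + 19·(-5−(17/2)) + (-4)·(17/2−17)) = ½·(44 − 513/2 + 34) = -357/4.
[WYZ] = ½·((38/5)·(17−(-5)) + 19·(-5−(46/5)) + (-4)·(46/5−17)) = ½·(836/5 − 1349/5 + 156/5) = -357/10, so the X-coordinate is (-357/10)/(-357/4) = 2/5.
[XWZ] = ½·(2·(46/5−(-5)) + (38/5)·(-5−(17/2)) + (-4)·(17/2−(46/5))) = ½·(142/5 − 513/5 + 14/5) = -357/10, so the Y-coordinate is 2/5.
[XYW] = ½·(2·(17−(46/5)) + 19·(46/5−(17/2)) + (38/5)·(17/2−17)) = ½·(78/5 + 133/10 − 323/5) = -357/20, so the Z-coordinate is 1/5.
Check: 2/5 + 2/5 + 1/5 = 1.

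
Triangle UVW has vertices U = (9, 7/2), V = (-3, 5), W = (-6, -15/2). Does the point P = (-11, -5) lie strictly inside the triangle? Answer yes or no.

Barycentric coordinates of P: (-140/309, 185/309, 88/103).
The three coordinates are negative, positive, positive; a point is interior exactly when all three are positive.

no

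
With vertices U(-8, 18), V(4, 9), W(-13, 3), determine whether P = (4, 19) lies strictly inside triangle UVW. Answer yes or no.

no

Barycentric coordinates of P: (34/45, 7/9, -8/15).
The three coordinates are positive, positive, negative; a point is interior exactly when all three are positive.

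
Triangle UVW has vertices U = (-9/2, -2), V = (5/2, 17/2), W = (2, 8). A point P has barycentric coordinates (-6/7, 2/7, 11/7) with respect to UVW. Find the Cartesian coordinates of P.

P = (-6/7)·U + (2/7)·V + (11/7)·W.
x-coordinate: (-6/7)·(-9/2) + (2/7)·(5/2) + (11/7)·2 = 54/7.
y-coordinate: (-6/7)·(-2) + (2/7)·(17/2) + (11/7)·8 = 117/7.

(54/7, 117/7)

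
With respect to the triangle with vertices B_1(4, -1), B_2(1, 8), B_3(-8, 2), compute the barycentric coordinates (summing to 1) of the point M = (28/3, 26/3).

(4/9, 4/3, -7/9)

Signed area of the reference triangle: [B_1B_2B_3] = ½·(4·(8−2) + 1·(2−(-1)) + (-8)·(-1−8)) = ½·(24 + 3 + 72) = 99/2.
[MB_2B_3] = ½·((28/3)·(8−2) + 1·(2−(26/3)) + (-8)·(26/3−8)) = ½·(56 − 20/3 − 16/3) = 22, so the B_1-coordinate is 22/(99/2) = 4/9.
[B_1MB_3] = ½·(4·(26/3−2) + (28/3)·(2−(-1)) + (-8)·(-1−(26/3))) = ½·(80/3 + 28 + 232/3) = 66, so the B_2-coordinate is 4/3.
[B_1B_2M] = ½·(4·(8−(26/3)) + 1·(26/3−(-1)) + (28/3)·(-1−8)) = ½·(-8/3 + 29/3 − 84) = -77/2, so the B_3-coordinate is -7/9.
Check: 4/9 + 4/3 − 7/9 = 1.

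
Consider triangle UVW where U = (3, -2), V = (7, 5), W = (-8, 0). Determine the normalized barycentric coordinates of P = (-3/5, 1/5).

(2/5, 1/5, 2/5)

Signed area of the reference triangle: [UVW] = ½·(3·(5−0) + 7·(0−(-2)) + (-8)·(-2−5)) = ½·(15 + 14 + 56) = 85/2.
[PVW] = ½·((-3/5)·(5−0) + 7·(0−(1/5)) + (-8)·(1/5−5)) = ½·(-3 − 7/5 + 192/5) = 17, so the U-coordinate is 17/(85/2) = 2/5.
[UPW] = ½·(3·(1/5−0) + (-3/5)·(0−(-2)) + (-8)·(-2−(1/5))) = ½·(3/5 − 6/5 + 88/5) = 17/2, so the V-coordinate is 1/5.
[UVP] = ½·(3·(5−(1/5)) + 7·(1/5−(-2)) + (-3/5)·(-2−5)) = ½·(72/5 + 77/5 + 21/5) = 17, so the W-coordinate is 2/5.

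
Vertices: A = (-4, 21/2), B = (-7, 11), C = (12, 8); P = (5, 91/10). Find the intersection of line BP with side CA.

(8, 69/8)

Barycentric coordinates of P with respect to ABC: (1/5, 1/5, 3/5).
On side CA the B-coordinate is zero; dropping P's B-weight 1/5 and renormalizing the remaining 3/5 : 1/5 gives weights 3/4, 1/4 on C, A.
Q = (3/4)·(12, 8) + (1/4)·(-4, 21/2) = (8, 69/8).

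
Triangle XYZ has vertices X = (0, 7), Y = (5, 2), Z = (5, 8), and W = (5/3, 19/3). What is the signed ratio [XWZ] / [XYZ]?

1/6

[XYZ] = ½·(0·(2−8) + 5·(8−7) + 5·(7−2)) = ½·(0 + 5 + 25) = 15.
[XWZ] = ½·(0·(19/3−8) + (5/3)·(8−7) + 5·(7−(19/3))) = ½·(0 + 5/3 + 10/3) = 5/2, so the ratio is (5/2)/15 = 1/6.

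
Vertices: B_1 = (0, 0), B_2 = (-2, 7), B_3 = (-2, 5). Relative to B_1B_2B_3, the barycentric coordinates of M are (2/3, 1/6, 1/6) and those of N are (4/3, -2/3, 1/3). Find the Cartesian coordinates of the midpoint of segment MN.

Barycentric coordinates of the midpoint are the average: (1, -1/4, 1/4).
Converting: 1·B_1 + (-1/4)·B_2 + (1/4)·B_3 = (0, -1/2).

(0, -1/2)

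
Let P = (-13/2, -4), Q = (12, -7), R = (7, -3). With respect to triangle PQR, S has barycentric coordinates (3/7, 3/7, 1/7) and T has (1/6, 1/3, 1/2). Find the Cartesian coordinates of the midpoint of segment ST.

(821/168, -135/28)

Barycentric coordinates of the midpoint are the average: (25/84, 8/21, 9/28).
Converting: (25/84)·P + (8/21)·Q + (9/28)·R = (821/168, -135/28).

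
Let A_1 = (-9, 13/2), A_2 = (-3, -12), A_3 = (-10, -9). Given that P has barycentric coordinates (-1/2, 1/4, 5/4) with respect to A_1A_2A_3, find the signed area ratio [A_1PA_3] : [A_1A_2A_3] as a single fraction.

The signed ratio [A_1PA_3]/[A_1A_2A_3] equals the barycentric coordinate of P at vertex A_2, which is 1/4.

1/4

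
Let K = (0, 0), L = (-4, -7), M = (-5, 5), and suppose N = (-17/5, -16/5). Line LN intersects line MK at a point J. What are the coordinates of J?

Barycentric coordinates of N with respect to KLM: (1/5, 3/5, 1/5).
On side MK the L-coordinate is zero; dropping N's L-weight 3/5 and renormalizing the remaining 1/5 : 1/5 gives weights 1/2, 1/2 on M, K.
J = (1/2)·(-5, 5) + (1/2)·(0, 0) = (-5/2, 5/2).

(-5/2, 5/2)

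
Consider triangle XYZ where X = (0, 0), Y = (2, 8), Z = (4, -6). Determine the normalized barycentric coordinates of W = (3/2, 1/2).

Signed area of the reference triangle: [XYZ] = ½·(0·(8−(-6)) + 2·(-6−0) + 4·(0−8)) = ½·(0 − 12 − 32) = -22.
[WYZ] = ½·((3/2)·(8−(-6)) + 2·(-6−(1/2)) + 4·(1/2−8)) = ½·(21 − 13 − 30) = -11, so the X-coordinate is (-11)/(-22) = 1/2.
[XWZ] = ½·(0·(1/2−(-6)) + (3/2)·(-6−0) + 4·(0−(1/2))) = ½·(0 − 9 − 2) = -11/2, so the Y-coordinate is 1/4.
[XYW] = ½·(0·(8−(1/2)) + 2·(1/2−0) + (3/2)·(0−8)) = ½·(0 + 1 − 12) = -11/2, so the Z-coordinate is 1/4.

(1/2, 1/4, 1/4)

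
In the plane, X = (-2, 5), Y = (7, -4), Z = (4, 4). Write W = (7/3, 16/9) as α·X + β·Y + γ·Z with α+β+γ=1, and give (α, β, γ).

Signed area of the reference triangle: [XYZ] = ½·((-2)·(-4−4) + 7·(4−5) + 4·(5−(-4))) = ½·(16 − 7 + 36) = 45/2.
[WYZ] = ½·((7/3)·(-4−4) + 7·(4−(16/9)) + 4·(16/9−(-4))) = ½·(-56/3 + 140/9 + 208/9) = 10, so the X-coordinate is 10/(45/2) = 4/9.
[XWZ] = ½·((-2)·(16/9−4) + (7/3)·(4−5) + 4·(5−(16/9))) = ½·(40/9 − 7/3 + 116/9) = 15/2, so the Y-coordinate is 1/3.
[XYW] = ½·((-2)·(-4−(16/9)) + 7·(16/9−5) + (7/3)·(5−(-4))) = ½·(104/9 − 203/9 + 21) = 5, so the Z-coordinate is 2/9.

(4/9, 1/3, 2/9)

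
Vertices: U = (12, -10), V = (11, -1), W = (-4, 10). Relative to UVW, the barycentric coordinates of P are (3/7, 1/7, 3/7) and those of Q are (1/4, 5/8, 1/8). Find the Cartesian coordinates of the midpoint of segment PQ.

Barycentric coordinates of the midpoint are the average: (19/56, 43/112, 31/112).
Converting: (19/56)·U + (43/112)·V + (31/112)·W = (115/16, -113/112).

(115/16, -113/112)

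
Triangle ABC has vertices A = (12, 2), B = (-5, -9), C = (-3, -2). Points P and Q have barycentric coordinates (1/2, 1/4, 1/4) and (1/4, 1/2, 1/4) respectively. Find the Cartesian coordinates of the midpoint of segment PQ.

(15/8, -25/8)

Barycentric coordinates of the midpoint are the average: (3/8, 3/8, 1/4).
Converting: (3/8)·A + (3/8)·B + (1/4)·C = (15/8, -25/8).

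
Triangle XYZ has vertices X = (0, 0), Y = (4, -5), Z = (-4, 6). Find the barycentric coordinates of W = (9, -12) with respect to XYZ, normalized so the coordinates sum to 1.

(1/4, 3/2, -3/4)

Signed area of the reference triangle: [XYZ] = ½·(0·(-5−6) + 4·(6−0) + (-4)·(0−(-5))) = ½·(0 + 24 − 20) = 2.
[WYZ] = ½·(9·(-5−6) + 4·(6−(-12)) + (-4)·(-12−(-5))) = ½·(-99 + 72 + 28) = 1/2, so the X-coordinate is (1/2)/2 = 1/4.
[XWZ] = ½·(0·(-12−6) + 9·(6−0) + (-4)·(0−(-12))) = ½·(0 + 54 − 48) = 3, so the Y-coordinate is 3/2.
[XYW] = ½·(0·(-5−(-12)) + 4·(-12−0) + 9·(0−(-5))) = ½·(0 − 48 + 45) = -3/2, so the Z-coordinate is -3/4.
Check: 1/4 + 3/2 − 3/4 = 1.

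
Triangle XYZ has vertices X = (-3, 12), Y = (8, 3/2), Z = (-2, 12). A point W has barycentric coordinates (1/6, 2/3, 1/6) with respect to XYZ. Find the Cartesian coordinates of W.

W = (1/6)·X + (2/3)·Y + (1/6)·Z.
x-coordinate: (1/6)·(-3) + (2/3)·8 + (1/6)·(-2) = 9/2.
y-coordinate: (1/6)·12 + (2/3)·(3/2) + (1/6)·12 = 5.

(9/2, 5)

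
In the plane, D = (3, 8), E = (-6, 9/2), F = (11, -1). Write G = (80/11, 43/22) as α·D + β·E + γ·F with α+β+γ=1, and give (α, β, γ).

(3/11, 1/11, 7/11)

Signed area of the reference triangle: [DEF] = ½·(3·(9/2−(-1)) + (-6)·(-1−8) + 11·(8−(9/2))) = ½·(33/2 + 54 + 77/2) = 109/2.
[GEF] = ½·((80/11)·(9/2−(-1)) + (-6)·(-1−(43/22)) + 11·(43/22−(9/2))) = ½·(40 + 195/11 − 28) = 327/22, so the D-coordinate is (327/22)/(109/2) = 3/11.
[DGF] = ½·(3·(43/22−(-1)) + (80/11)·(-1−8) + 11·(8−(43/22))) = ½·(195/22 − 720/11 + 133/2) = 109/22, so the E-coordinate is 1/11.
[DEG] = ½·(3·(9/2−(43/22)) + (-6)·(43/22−8) + (80/11)·(8−(9/2))) = ½·(84/11 + 399/11 + 280/11) = 763/22, so the F-coordinate is 7/11.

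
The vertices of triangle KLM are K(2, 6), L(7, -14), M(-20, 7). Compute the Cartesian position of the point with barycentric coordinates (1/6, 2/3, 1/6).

(5/3, -43/6)

N = (1/6)·K + (2/3)·L + (1/6)·M.
x-coordinate: (1/6)·2 + (2/3)·7 + (1/6)·(-20) = 5/3.
y-coordinate: (1/6)·6 + (2/3)·(-14) + (1/6)·7 = -43/6.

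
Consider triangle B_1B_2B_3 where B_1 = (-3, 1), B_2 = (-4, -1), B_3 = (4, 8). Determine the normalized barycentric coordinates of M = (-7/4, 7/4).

Signed area of the reference triangle: [B_1B_2B_3] = ½·((-3)·(-1−8) + (-4)·(8−1) + 4·(1−(-1))) = ½·(27 − 28 + 8) = 7/2.
[MB_2B_3] = ½·((-7/4)·(-1−8) + (-4)·(8−(7/4)) + 4·(7/4−(-1))) = ½·(63/4 − 25 + 11) = 7/8, so the B_1-coordinate is (7/8)/(7/2) = 1/4.
[B_1MB_3] = ½·((-3)·(7/4−8) + (-7/4)·(8−1) + 4·(1−(7/4))) = ½·(75/4 − 49/4 − 3) = 7/4, so the B_2-coordinate is 1/2.
[B_1B_2M] = ½·((-3)·(-1−(7/4)) + (-4)·(7/4−1) + (-7/4)·(1−(-1))) = ½·(33/4 − 3 − 7/2) = 7/8, so the B_3-coordinate is 1/4.
Check: 1/4 + 1/2 + 1/4 = 1.

(1/4, 1/2, 1/4)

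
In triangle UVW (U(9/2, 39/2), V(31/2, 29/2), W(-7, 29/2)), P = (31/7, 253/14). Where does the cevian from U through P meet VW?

(17/4, 29/2)

Barycentric coordinates of P with respect to UVW: (5/7, 1/7, 1/7).
On side VW the U-coordinate is zero; dropping P's U-weight 5/7 and renormalizing the remaining 1/7 : 1/7 gives weights 1/2, 1/2 on V, W.
Q = (1/2)·(31/2, 29/2) + (1/2)·(-7, 29/2) = (17/4, 29/2).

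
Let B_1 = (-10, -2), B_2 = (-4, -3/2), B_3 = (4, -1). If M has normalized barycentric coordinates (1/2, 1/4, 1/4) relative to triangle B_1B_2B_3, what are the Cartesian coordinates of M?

M = (1/2)·B_1 + (1/4)·B_2 + (1/4)·B_3.
x-coordinate: (1/2)·(-10) + (1/4)·(-4) + (1/4)·4 = -5.
y-coordinate: (1/2)·(-2) + (1/4)·(-3/2) + (1/4)·(-1) = -13/8.

(-5, -13/8)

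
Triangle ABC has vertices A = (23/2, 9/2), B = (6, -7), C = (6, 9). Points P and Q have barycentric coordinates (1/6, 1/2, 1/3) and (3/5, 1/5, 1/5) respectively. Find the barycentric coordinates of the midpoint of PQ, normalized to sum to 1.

(23/60, 7/20, 4/15)

Since both coordinate triples sum to 1, the midpoint's barycentrics are the componentwise average.
(1/6+3/5)/2 = 23/60; similarly 7/20 and 4/15.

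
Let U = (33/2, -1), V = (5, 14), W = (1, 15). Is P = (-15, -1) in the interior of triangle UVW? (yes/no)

Barycentric coordinates of P: (160/97, -1008/97, 945/97).
The three coordinates are positive, negative, positive; a point is interior exactly when all three are positive.

no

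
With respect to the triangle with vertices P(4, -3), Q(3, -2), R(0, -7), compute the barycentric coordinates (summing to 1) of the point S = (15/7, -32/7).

(3/7, 1/7, 3/7)

Signed area of the reference triangle: [PQR] = ½·(4·(-2−(-7)) + 3·(-7−(-3)) + 0·(-3−(-2))) = ½·(20 − 12 + 0) = 4.
[SQR] = ½·((15/7)·(-2−(-7)) + 3·(-7−(-32/7)) + 0·(-32/7−(-2))) = ½·(75/7 − 51/7 + 0) = 12/7, so the P-coordinate is (12/7)/4 = 3/7.
[PSR] = ½·(4·(-32/7−(-7)) + (15/7)·(-7−(-3)) + 0·(-3−(-32/7))) = ½·(68/7 − 60/7 + 0) = 4/7, so the Q-coordinate is 1/7.
[PQS] = ½·(4·(-2−(-32/7)) + 3·(-32/7−(-3)) + (15/7)·(-3−(-2))) = ½·(72/7 − 33/7 − 15/7) = 12/7, so the R-coordinate is 3/7.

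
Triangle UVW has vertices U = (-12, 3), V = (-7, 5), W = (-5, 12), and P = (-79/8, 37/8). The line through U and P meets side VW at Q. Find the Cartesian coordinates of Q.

(-19/3, 22/3)

Barycentric coordinates of P with respect to UVW: (5/8, 1/4, 1/8).
On side VW the U-coordinate is zero; dropping P's U-weight 5/8 and renormalizing the remaining 1/4 : 1/8 gives weights 2/3, 1/3 on V, W.
Q = (2/3)·(-7, 5) + (1/3)·(-5, 12) = (-19/3, 22/3).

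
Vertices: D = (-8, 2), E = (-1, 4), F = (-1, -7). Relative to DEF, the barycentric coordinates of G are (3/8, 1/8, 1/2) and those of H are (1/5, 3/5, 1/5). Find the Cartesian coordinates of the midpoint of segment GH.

Barycentric coordinates of the midpoint are the average: (23/80, 29/80, 7/20).
Converting: (23/80)·D + (29/80)·E + (7/20)·F = (-241/80, -17/40).

(-241/80, -17/40)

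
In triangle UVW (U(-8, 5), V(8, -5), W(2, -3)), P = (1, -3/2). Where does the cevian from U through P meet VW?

(4, -11/3)

Barycentric coordinates of P with respect to UVW: (1/4, 1/4, 1/2).
On side VW the U-coordinate is zero; dropping P's U-weight 1/4 and renormalizing the remaining 1/4 : 1/2 gives weights 1/3, 2/3 on V, W.
Q = (1/3)·(8, -5) + (2/3)·(2, -3) = (4, -11/3).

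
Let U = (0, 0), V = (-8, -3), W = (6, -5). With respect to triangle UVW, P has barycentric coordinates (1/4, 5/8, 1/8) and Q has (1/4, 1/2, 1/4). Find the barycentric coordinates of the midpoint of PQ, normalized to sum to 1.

Since both coordinate triples sum to 1, the midpoint's barycentrics are the componentwise average.
(1/4+1/4)/2 = 1/4; similarly 9/16 and 3/16.

(1/4, 9/16, 3/16)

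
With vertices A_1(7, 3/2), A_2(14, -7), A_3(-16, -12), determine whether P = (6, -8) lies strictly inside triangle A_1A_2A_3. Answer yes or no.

yes

Barycentric coordinates of P: (1/29, 41/58, 15/58).
The three coordinates are positive, positive, positive; a point is interior exactly when all three are positive.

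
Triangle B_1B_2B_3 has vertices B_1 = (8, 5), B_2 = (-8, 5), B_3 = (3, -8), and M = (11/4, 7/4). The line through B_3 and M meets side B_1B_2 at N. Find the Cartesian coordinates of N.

(8/3, 5)

Barycentric coordinates of M with respect to B_1B_2B_3: (1/2, 1/4, 1/4).
On side B_1B_2 the B_3-coordinate is zero; dropping M's B_3-weight 1/4 and renormalizing the remaining 1/2 : 1/4 gives weights 2/3, 1/3 on B_1, B_2.
N = (2/3)·(8, 5) + (1/3)·(-8, 5) = (8/3, 5).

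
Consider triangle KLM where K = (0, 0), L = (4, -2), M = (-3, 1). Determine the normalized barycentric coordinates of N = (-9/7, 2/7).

Signed area of the reference triangle: [KLM] = ½·(0·(-2−1) + 4·(1−0) + (-3)·(0−(-2))) = ½·(0 + 4 − 6) = -1.
[NLM] = ½·((-9/7)·(-2−1) + 4·(1−(2/7)) + (-3)·(2/7−(-2))) = ½·(27/7 + 20/7 − 48/7) = -1/14, so the K-coordinate is (-1/14)/(-1) = 1/14.
[KNM] = ½·(0·(2/7−1) + (-9/7)·(1−0) + (-3)·(0−(2/7))) = ½·(0 − 9/7 + 6/7) = -3/14, so the L-coordinate is 3/14.
[KLN] = ½·(0·(-2−(2/7)) + 4·(2/7−0) + (-9/7)·(0−(-2))) = ½·(0 + 8/7 − 18/7) = -5/7, so the M-coordinate is 5/7.
Check: 1/14 + 3/14 + 5/7 = 1.

(1/14, 3/14, 5/7)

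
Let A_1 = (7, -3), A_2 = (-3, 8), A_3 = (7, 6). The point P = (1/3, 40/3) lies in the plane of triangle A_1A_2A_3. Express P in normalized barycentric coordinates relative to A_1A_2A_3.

(-2/3, 2/3, 1)

Signed area of the reference triangle: [A_1A_2A_3] = ½·(7·(8−6) + (-3)·(6−(-3)) + 7·(-3−8)) = ½·(14 − 27 − 77) = -45.
[PA_2A_3] = ½·((1/3)·(8−6) + (-3)·(6−(40/3)) + 7·(40/3−8)) = ½·(2/3 + 22 + 112/3) = 30, so the A_1-coordinate is 30/(-45) = -2/3.
[A_1PA_3] = ½·(7·(40/3−6) + (1/3)·(6−(-3)) + 7·(-3−(40/3))) = ½·(154/3 + 3 − 343/3) = -30, so the A_2-coordinate is 2/3.
[A_1A_2P] = ½·(7·(8−(40/3)) + (-3)·(40/3−(-3)) + (1/3)·(-3−8)) = ½·(-112/3 − 49 − 11/3) = -45, so the A_3-coordinate is 1.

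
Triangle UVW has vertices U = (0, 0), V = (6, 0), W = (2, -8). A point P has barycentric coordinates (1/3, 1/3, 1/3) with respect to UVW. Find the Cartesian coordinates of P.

(8/3, -8/3)

P = (1/3)·U + (1/3)·V + (1/3)·W.
x-coordinate: (1/3)·0 + (1/3)·6 + (1/3)·2 = 8/3.
y-coordinate: (1/3)·0 + (1/3)·0 + (1/3)·(-8) = -8/3.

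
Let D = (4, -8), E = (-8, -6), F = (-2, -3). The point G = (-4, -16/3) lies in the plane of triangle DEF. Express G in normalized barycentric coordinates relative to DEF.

Signed area of the reference triangle: [DEF] = ½·(4·(-6−(-3)) + (-8)·(-3−(-8)) + (-2)·(-8−(-6))) = ½·(-12 − 40 + 4) = -24.
[GEF] = ½·((-4)·(-6−(-3)) + (-8)·(-3−(-16/3)) + (-2)·(-16/3−(-6))) = ½·(12 − 56/3 − 4/3) = -4, so the D-coordinate is (-4)/(-24) = 1/6.
[DGF] = ½·(4·(-16/3−(-3)) + (-4)·(-3−(-8)) + (-2)·(-8−(-16/3))) = ½·(-28/3 − 20 + 16/3) = -12, so the E-coordinate is 1/2.
[DEG] = ½·(4·(-6−(-16/3)) + (-8)·(-16/3−(-8)) + (-4)·(-8−(-6))) = ½·(-8/3 − 64/3 + 8) = -8, so the F-coordinate is 1/3.

(1/6, 1/2, 1/3)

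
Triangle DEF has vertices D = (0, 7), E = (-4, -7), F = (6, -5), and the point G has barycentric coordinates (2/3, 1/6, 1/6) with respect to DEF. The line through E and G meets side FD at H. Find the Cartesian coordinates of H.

Line EG meets FD where the E-coordinate vanishes; zeroing G's E-weight and renormalizing leaves F, D-weights 1/6 : 2/3 → (1/5, 4/5).
So H = (1/5)·F + (4/5)·D = (6/5, 23/5).

(6/5, 23/5)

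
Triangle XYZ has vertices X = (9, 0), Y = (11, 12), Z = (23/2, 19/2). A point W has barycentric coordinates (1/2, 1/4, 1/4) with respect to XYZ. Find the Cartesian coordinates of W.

W = (1/2)·X + (1/4)·Y + (1/4)·Z.
x-coordinate: (1/2)·9 + (1/4)·11 + (1/4)·(23/2) = 81/8.
y-coordinate: (1/2)·0 + (1/4)·12 + (1/4)·(19/2) = 43/8.

(81/8, 43/8)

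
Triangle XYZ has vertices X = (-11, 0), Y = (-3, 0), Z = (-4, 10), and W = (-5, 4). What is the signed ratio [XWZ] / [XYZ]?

[XYZ] = ½·((-11)·(0−10) + (-3)·(10−0) + (-4)·(0−0)) = ½·(110 − 30 + 0) = 40.
[XWZ] = ½·((-11)·(4−10) + (-5)·(10−0) + (-4)·(0−4)) = ½·(66 − 50 + 16) = 16, so the ratio is 16/40 = 2/5.

2/5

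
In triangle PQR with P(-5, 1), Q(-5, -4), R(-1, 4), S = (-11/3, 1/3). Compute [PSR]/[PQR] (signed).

[PQR] = ½·((-5)·(-4−4) + (-5)·(4−1) + (-1)·(1−(-4))) = ½·(40 − 15 − 5) = 10.
[PSR] = ½·((-5)·(1/3−4) + (-11/3)·(4−1) + (-1)·(1−(1/3))) = ½·(55/3 − 11 − 2/3) = 10/3, so the ratio is (10/3)/10 = 1/3.

1/3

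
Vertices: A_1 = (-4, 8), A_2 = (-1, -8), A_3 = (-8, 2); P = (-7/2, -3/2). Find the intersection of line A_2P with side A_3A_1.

Barycentric coordinates of P with respect to A_1A_2A_3: (1/4, 1/2, 1/4).
On side A_3A_1 the A_2-coordinate is zero; dropping P's A_2-weight 1/2 and renormalizing the remaining 1/4 : 1/4 gives weights 1/2, 1/2 on A_3, A_1.
Q = (1/2)·(-8, 2) + (1/2)·(-4, 8) = (-6, 5).

(-6, 5)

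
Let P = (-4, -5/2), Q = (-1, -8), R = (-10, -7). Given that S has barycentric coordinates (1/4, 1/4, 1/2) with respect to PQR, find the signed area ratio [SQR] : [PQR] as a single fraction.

1/4

The signed ratio [SQR]/[PQR] equals the barycentric coordinate of S at vertex P, which is 1/4.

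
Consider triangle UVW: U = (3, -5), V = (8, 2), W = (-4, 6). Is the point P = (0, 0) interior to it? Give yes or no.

yes

Barycentric coordinates of P: (7/13, 1/52, 23/52).
The three coordinates are positive, positive, positive; a point is interior exactly when all three are positive.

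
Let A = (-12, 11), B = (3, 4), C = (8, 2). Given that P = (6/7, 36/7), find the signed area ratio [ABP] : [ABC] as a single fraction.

3/7

[ABC] = ½·((-12)·(4−2) + 3·(2−11) + 8·(11−4)) = ½·(-24 − 27 + 56) = 5/2.
[ABP] = ½·((-12)·(4−(36/7)) + 3·(36/7−11) + (6/7)·(11−4)) = ½·(96/7 − 123/7 + 6) = 15/14, so the ratio is (15/14)/(5/2) = 3/7.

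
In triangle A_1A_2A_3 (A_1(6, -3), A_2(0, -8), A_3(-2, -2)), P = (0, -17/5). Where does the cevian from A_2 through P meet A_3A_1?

Barycentric coordinates of P with respect to A_1A_2A_3: (1/5, 1/5, 3/5).
On side A_3A_1 the A_2-coordinate is zero; dropping P's A_2-weight 1/5 and renormalizing the remaining 3/5 : 1/5 gives weights 3/4, 1/4 on A_3, A_1.
Q = (3/4)·(-2, -2) + (1/4)·(6, -3) = (0, -9/4).

(0, -9/4)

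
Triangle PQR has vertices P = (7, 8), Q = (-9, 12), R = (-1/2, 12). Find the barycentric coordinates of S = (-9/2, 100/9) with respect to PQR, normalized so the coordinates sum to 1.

(2/9, 2/3, 1/9)

Signed area of the reference triangle: [PQR] = ½·(7·(12−12) + (-9)·(12−8) + (-1/2)·(8−12)) = ½·(0 − 36 + 2) = -17.
[SQR] = ½·((-9/2)·(12−12) + (-9)·(12−(100/9)) + (-1/2)·(100/9−12)) = ½·(0 − 8 + 4/9) = -34/9, so the P-coordinate is (-34/9)/(-17) = 2/9.
[PSR] = ½·(7·(100/9−12) + (-9/2)·(12−8) + (-1/2)·(8−(100/9))) = ½·(-56/9 − 18 + 14/9) = -34/3, so the Q-coordinate is 2/3.
[PQS] = ½·(7·(12−(100/9)) + (-9)·(100/9−8) + (-9/2)·(8−12)) = ½·(56/9 − 28 + 18) = -17/9, so the R-coordinate is 1/9.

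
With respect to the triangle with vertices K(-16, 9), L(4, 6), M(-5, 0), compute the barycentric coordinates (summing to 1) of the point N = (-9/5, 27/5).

Signed area of the reference triangle: [KLM] = ½·((-16)·(6−0) + 4·(0−9) + (-5)·(9−6)) = ½·(-96 − 36 − 15) = -147/2.
[NLM] = ½·((-9/5)·(6−0) + 4·(0−(27/5)) + (-5)·(27/5−6)) = ½·(-54/5 − 108/5 + 3) = -147/10, so the K-coordinate is (-147/10)/(-147/2) = 1/5.
[KNM] = ½·((-16)·(27/5−0) + (-9/5)·(0−9) + (-5)·(9−(27/5))) = ½·(-432/5 + 81/5 − 18) = -441/10, so the L-coordinate is 3/5.
[KLN] = ½·((-16)·(6−(27/5)) + 4·(27/5−9) + (-9/5)·(9−6)) = ½·(-48/5 − 72/5 − 27/5) = -147/10, so the M-coordinate is 1/5.

(1/5, 3/5, 1/5)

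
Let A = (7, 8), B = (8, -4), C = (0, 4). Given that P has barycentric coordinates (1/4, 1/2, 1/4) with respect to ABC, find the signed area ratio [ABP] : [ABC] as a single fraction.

The signed ratio [ABP]/[ABC] equals the barycentric coordinate of P at vertex C, which is 1/4.

1/4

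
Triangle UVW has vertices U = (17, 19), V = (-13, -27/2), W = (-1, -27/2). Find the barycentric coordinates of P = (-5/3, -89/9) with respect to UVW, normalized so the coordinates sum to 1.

(1/9, 2/9, 2/3)

Signed area of the reference triangle: [UVW] = ½·(17·(-27/2−(-27/2)) + (-13)·(-27/2−19) + (-1)·(19−(-27/2))) = ½·(0 + 845/2 − 65/2) = 195.
[PVW] = ½·((-5/3)·(-27/2−(-27/2)) + (-13)·(-27/2−(-89/9)) + (-1)·(-89/9−(-27/2))) = ½·(0 + 845/18 − 65/18) = 65/3, so the U-coordinate is (65/3)/195 = 1/9.
[UPW] = ½·(17·(-89/9−(-27/2)) + (-5/3)·(-27/2−19) + (-1)·(19−(-89/9))) = ½·(1105/18 + 325/6 − 260/9) = 130/3, so the V-coordinate is 2/9.
[UVP] = ½·(17·(-27/2−(-89/9)) + (-13)·(-89/9−19) + (-5/3)·(19−(-27/2))) = ½·(-1105/18 + 3380/9 − 325/6) = 130, so the W-coordinate is 2/3.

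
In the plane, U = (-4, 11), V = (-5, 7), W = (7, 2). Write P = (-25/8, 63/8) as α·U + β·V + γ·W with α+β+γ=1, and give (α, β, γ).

(3/8, 1/2, 1/8)

Signed area of the reference triangle: [UVW] = ½·((-4)·(7−2) + (-5)·(2−11) + 7·(11−7)) = ½·(-20 + 45 + 28) = 53/2.
[PVW] = ½·((-25/8)·(7−2) + (-5)·(2−(63/8)) + 7·(63/8−7)) = ½·(-125/8 + 235/8 + 49/8) = 159/16, so the U-coordinate is (159/16)/(53/2) = 3/8.
[UPW] = ½·((-4)·(63/8−2) + (-25/8)·(2−11) + 7·(11−(63/8))) = ½·(-47/2 + 225/8 + 175/8) = 53/4, so the V-coordinate is 1/2.
[UVP] = ½·((-4)·(7−(63/8)) + (-5)·(63/8−11) + (-25/8)·(11−7)) = ½·(7/2 + 125/8 − 25/2) = 53/16, so the W-coordinate is 1/8.
Check: 3/8 + 1/2 + 1/8 = 1.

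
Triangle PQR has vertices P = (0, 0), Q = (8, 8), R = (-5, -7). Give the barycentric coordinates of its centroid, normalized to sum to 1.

The centroid is the average of the vertices, so each weight is 1/3.

(1/3, 1/3, 1/3)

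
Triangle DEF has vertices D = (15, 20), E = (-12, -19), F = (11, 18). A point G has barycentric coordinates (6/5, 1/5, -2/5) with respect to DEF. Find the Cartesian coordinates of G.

G = (6/5)·D + (1/5)·E + (-2/5)·F.
x-coordinate: (6/5)·15 + (1/5)·(-12) + (-2/5)·11 = 56/5.
y-coordinate: (6/5)·20 + (1/5)·(-19) + (-2/5)·18 = 13.

(56/5, 13)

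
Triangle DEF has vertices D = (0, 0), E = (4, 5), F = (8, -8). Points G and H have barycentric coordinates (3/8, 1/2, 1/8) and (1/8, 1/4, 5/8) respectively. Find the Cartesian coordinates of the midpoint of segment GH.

(9/2, -9/8)

Barycentric coordinates of the midpoint are the average: (1/4, 3/8, 3/8).
Converting: (1/4)·D + (3/8)·E + (3/8)·F = (9/2, -9/8).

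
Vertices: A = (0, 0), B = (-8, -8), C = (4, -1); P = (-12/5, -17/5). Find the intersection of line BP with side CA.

(4/3, -1/3)

Barycentric coordinates of P with respect to ABC: (2/5, 2/5, 1/5).
On side CA the B-coordinate is zero; dropping P's B-weight 2/5 and renormalizing the remaining 1/5 : 2/5 gives weights 1/3, 2/3 on C, A.
Q = (1/3)·(4, -1) + (2/3)·(0, 0) = (4/3, -1/3).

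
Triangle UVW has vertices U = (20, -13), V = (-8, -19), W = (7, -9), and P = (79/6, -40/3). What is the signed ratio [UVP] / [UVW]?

1/6

[UVW] = ½·(20·(-19−(-9)) + (-8)·(-9−(-13)) + 7·(-13−(-19))) = ½·(-200 − 32 + 42) = -95.
[UVP] = ½·(20·(-19−(-40/3)) + (-8)·(-40/3−(-13)) + (79/6)·(-13−(-19))) = ½·(-340/3 + 8/3 + 79) = -95/6, so the ratio is (-95/6)/(-95) = 1/6.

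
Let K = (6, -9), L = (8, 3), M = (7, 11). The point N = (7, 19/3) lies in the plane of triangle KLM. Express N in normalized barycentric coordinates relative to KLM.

(1/6, 1/6, 2/3)

Signed area of the reference triangle: [KLM] = ½·(6·(3−11) + 8·(11−(-9)) + 7·(-9−3)) = ½·(-48 + 160 − 84) = 14.
[NLM] = ½·(7·(3−11) + 8·(11−(19/3)) + 7·(19/3−3)) = ½·(-56 + 112/3 + 70/3) = 7/3, so the K-coordinate is (7/3)/14 = 1/6.
[KNM] = ½·(6·(19/3−11) + 7·(11−(-9)) + 7·(-9−(19/3))) = ½·(-28 + 140 − 322/3) = 7/3, so the L-coordinate is 1/6.
[KLN] = ½·(6·(3−(19/3)) + 8·(19/3−(-9)) + 7·(-9−3)) = ½·(-20 + 368/3 − 84) = 28/3, so the M-coordinate is 2/3.
Check: 1/6 + 1/6 + 2/3 = 1.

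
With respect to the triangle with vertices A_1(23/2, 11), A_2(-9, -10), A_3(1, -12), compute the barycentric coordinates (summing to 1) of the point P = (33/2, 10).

(1, -1/2, 1/2)

Signed area of the reference triangle: [A_1A_2A_3] = ½·((23/2)·(-10−(-12)) + (-9)·(-12−11) + 1·(11−(-10))) = ½·(23 + 207 + 21) = 251/2.
[PA_2A_3] = ½·((33/2)·(-10−(-12)) + (-9)·(-12−10) + 1·(10−(-10))) = ½·(33 + 198 + 20) = 251/2, so the A_1-coordinate is (251/2)/(251/2) = 1.
[A_1PA_3] = ½·((23/2)·(10−(-12)) + (33/2)·(-12−11) + 1·(11−10)) = ½·(253 − 759/2 + 1) = -251/4, so the A_2-coordinate is -1/2.
[A_1A_2P] = ½·((23/2)·(-10−10) + (-9)·(10−11) + (33/2)·(11−(-10))) = ½·(-230 + 9 + 693/2) = 251/4, so the A_3-coordinate is 1/2.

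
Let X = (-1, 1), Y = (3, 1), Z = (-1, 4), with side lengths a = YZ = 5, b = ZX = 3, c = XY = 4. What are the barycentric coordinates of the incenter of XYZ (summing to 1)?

(5/12, 1/4, 1/3)

The incenter has barycentric coordinates proportional to the opposite side lengths: (5 : 3 : 4).
Normalizing by 5+3+4 = 12 gives (5/12, 1/4, 1/3).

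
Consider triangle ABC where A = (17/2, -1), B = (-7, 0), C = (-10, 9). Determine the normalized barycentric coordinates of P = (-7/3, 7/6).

(1/3, 1/2, 1/6)

Signed area of the reference triangle: [ABC] = ½·((17/2)·(0−9) + (-7)·(9−(-1)) + (-10)·(-1−0)) = ½·(-153/2 − 70 + 10) = -273/4.
[PBC] = ½·((-7/3)·(0−9) + (-7)·(9−(7/6)) + (-10)·(7/6−0)) = ½·(21 − 329/6 − 35/3) = -91/4, so the A-coordinate is (-91/4)/(-273/4) = 1/3.
[APC] = ½·((17/2)·(7/6−9) + (-7/3)·(9−(-1)) + (-10)·(-1−(7/6))) = ½·(-799/12 − 70/3 + 65/3) = -273/8, so the B-coordinate is 1/2.
[ABP] = ½·((17/2)·(0−(7/6)) + (-7)·(7/6−(-1)) + (-7/3)·(-1−0)) = ½·(-119/12 − 91/6 + 7/3) = -91/8, so the C-coordinate is 1/6.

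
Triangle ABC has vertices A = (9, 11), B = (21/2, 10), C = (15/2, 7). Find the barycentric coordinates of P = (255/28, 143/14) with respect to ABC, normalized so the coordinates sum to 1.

Signed area of the reference triangle: [ABC] = ½·(9·(10−7) + (21/2)·(7−11) + (15/2)·(11−10)) = ½·(27 − 42 + 15/2) = -15/4.
[PBC] = ½·((255/28)·(10−7) + (21/2)·(7−(143/14)) + (15/2)·(143/14−10)) = ½·(765/28 − 135/4 + 45/28) = -135/56, so the A-coordinate is (-135/56)/(-15/4) = 9/14.
[APC] = ½·(9·(143/14−7) + (255/28)·(7−11) + (15/2)·(11−(143/14))) = ½·(405/14 − 255/7 + 165/28) = -45/56, so the B-coordinate is 3/14.
[ABP] = ½·(9·(10−(143/14)) + (21/2)·(143/14−11) + (255/28)·(11−10)) = ½·(-27/14 − 33/4 + 255/28) = -15/28, so the C-coordinate is 1/7.

(9/14, 3/14, 1/7)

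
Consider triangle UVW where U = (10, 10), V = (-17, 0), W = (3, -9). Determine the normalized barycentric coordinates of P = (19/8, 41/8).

Signed area of the reference triangle: [UVW] = ½·(10·(0−(-9)) + (-17)·(-9−10) + 3·(10−0)) = ½·(90 + 323 + 30) = 443/2.
[PVW] = ½·((19/8)·(0−(-9)) + (-17)·(-9−(41/8)) + 3·(41/8−0)) = ½·(171/8 + 1921/8 + 123/8) = 2215/16, so the U-coordinate is (2215/16)/(443/2) = 5/8.
[UPW] = ½·(10·(41/8−(-9)) + (19/8)·(-9−10) + 3·(10−(41/8))) = ½·(565/4 − 361/8 + 117/8) = 443/8, so the V-coordinate is 1/4.
[UVP] = ½·(10·(0−(41/8)) + (-17)·(41/8−10) + (19/8)·(10−0)) = ½·(-205/4 + 663/8 + 95/4) = 443/16, so the W-coordinate is 1/8.
Check: 5/8 + 1/4 + 1/8 = 1.

(5/8, 1/4, 1/8)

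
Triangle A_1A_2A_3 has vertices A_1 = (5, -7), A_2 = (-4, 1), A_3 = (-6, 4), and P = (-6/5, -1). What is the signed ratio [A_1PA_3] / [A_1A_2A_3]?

[A_1A_2A_3] = ½·(5·(1−4) + (-4)·(4−(-7)) + (-6)·(-7−1)) = ½·(-15 − 44 + 48) = -11/2.
[A_1PA_3] = ½·(5·(-1−4) + (-6/5)·(4−(-7)) + (-6)·(-7−(-1))) = ½·(-25 − 66/5 + 36) = -11/10, so the ratio is (-11/10)/(-11/2) = 1/5.

1/5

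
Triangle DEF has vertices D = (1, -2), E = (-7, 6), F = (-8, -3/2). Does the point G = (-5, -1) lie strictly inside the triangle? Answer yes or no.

yes

Barycentric coordinates of G: (11/34, 3/34, 10/17).
The three coordinates are positive, positive, positive; a point is interior exactly when all three are positive.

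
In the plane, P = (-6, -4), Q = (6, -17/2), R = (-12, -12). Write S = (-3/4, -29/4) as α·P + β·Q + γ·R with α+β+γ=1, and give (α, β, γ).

Signed area of the reference triangle: [PQR] = ½·((-6)·(-17/2−(-12)) + 6·(-12−(-4)) + (-12)·(-4−(-17/2))) = ½·(-21 − 48 − 54) = -123/2.
[SQR] = ½·((-3/4)·(-17/2−(-12)) + 6·(-12−(-29/4)) + (-12)·(-29/4−(-17/2))) = ½·(-21/8 − 57/2 − 15) = -369/16, so the P-coordinate is (-369/16)/(-123/2) = 3/8.
[PSR] = ½·((-6)·(-29/4−(-12)) + (-3/4)·(-12−(-4)) + (-12)·(-4−(-29/4))) = ½·(-57/2 + 6 − 39) = -123/4, so the Q-coordinate is 1/2.
[PQS] = ½·((-6)·(-17/2−(-29/4)) + 6·(-29/4−(-4)) + (-3/4)·(-4−(-17/2))) = ½·(15/2 − 39/2 − 27/8) = -123/16, so the R-coordinate is 1/8.
Check: 3/8 + 1/2 + 1/8 = 1.

(3/8, 1/2, 1/8)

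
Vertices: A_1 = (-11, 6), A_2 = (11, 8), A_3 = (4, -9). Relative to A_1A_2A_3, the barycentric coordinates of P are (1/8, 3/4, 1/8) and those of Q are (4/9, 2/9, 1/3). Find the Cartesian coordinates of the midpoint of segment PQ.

Barycentric coordinates of the midpoint are the average: (41/144, 35/72, 11/48).
Converting: (41/144)·A_1 + (35/72)·A_2 + (11/48)·A_3 = (451/144, 509/144).

(451/144, 509/144)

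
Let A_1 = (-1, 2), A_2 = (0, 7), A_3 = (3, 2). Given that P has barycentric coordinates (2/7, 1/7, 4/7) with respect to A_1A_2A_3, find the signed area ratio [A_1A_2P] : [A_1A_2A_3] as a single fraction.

The signed ratio [A_1A_2P]/[A_1A_2A_3] equals the barycentric coordinate of P at vertex A_3, which is 4/7.

4/7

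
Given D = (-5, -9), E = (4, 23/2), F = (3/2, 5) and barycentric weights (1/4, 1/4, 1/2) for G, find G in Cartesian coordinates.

(1/2, 25/8)

G = (1/4)·D + (1/4)·E + (1/2)·F.
x-coordinate: (1/4)·(-5) + (1/4)·4 + (1/2)·(3/2) = 1/2.
y-coordinate: (1/4)·(-9) + (1/4)·(23/2) + (1/2)·5 = 25/8.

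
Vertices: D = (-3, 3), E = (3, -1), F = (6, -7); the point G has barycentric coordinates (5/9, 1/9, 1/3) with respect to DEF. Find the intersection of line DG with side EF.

Line DG meets EF where the D-coordinate vanishes; zeroing G's D-weight and renormalizing leaves E, F-weights 1/9 : 1/3 → (1/4, 3/4).
So H = (1/4)·E + (3/4)·F = (21/4, -11/2).

(21/4, -11/2)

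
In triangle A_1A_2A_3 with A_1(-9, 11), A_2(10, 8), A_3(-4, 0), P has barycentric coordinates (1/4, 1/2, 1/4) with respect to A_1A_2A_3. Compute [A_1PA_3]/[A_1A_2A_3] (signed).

The signed ratio [A_1PA_3]/[A_1A_2A_3] equals the barycentric coordinate of P at vertex A_2, which is 1/2.

1/2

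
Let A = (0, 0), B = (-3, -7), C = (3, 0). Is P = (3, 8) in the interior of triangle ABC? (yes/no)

no

Barycentric coordinates of P: (16/7, -8/7, -1/7).
The three coordinates are positive, negative, negative; a point is interior exactly when all three are positive.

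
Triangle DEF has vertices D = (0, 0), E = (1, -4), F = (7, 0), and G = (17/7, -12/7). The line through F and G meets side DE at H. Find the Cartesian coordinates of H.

Barycentric coordinates of G with respect to DEF: (2/7, 3/7, 2/7).
On side DE the F-coordinate is zero; dropping G's F-weight 2/7 and renormalizing the remaining 2/7 : 3/7 gives weights 2/5, 3/5 on D, E.
H = (2/5)·(0, 0) + (3/5)·(1, -4) = (3/5, -12/5).

(3/5, -12/5)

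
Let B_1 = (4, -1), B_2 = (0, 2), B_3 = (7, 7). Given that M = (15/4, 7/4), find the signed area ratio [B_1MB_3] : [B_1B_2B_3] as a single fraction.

1/4

[B_1B_2B_3] = ½·(4·(2−7) + 0·(7−(-1)) + 7·(-1−2)) = ½·(-20 + 0 − 21) = -41/2.
[B_1MB_3] = ½·(4·(7/4−7) + (15/4)·(7−(-1)) + 7·(-1−(7/4))) = ½·(-21 + 30 − 77/4) = -41/8, so the ratio is (-41/8)/(-41/2) = 1/4.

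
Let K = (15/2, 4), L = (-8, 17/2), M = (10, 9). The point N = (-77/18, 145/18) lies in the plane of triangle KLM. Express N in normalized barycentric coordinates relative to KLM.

Signed area of the reference triangle: [KLM] = ½·((15/2)·(17/2−9) + (-8)·(9−4) + 10·(4−(17/2))) = ½·(-15/4 − 40 − 45) = -355/8.
[NLM] = ½·((-77/18)·(17/2−9) + (-8)·(9−(145/18)) + 10·(145/18−(17/2))) = ½·(77/36 − 68/9 − 40/9) = -355/72, so the K-coordinate is (-355/72)/(-355/8) = 1/9.
[KNM] = ½·((15/2)·(145/18−9) + (-77/18)·(9−4) + 10·(4−(145/18))) = ½·(-85/12 − 385/18 − 365/9) = -2485/72, so the L-coordinate is 7/9.
[KLN] = ½·((15/2)·(17/2−(145/18)) + (-8)·(145/18−4) + (-77/18)·(4−(17/2))) = ½·(10/3 − 292/9 + 77/4) = -355/72, so the M-coordinate is 1/9.

(1/9, 7/9, 1/9)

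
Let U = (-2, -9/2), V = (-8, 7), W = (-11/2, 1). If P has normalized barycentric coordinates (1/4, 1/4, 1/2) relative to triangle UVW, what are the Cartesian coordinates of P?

(-21/4, 9/8)

P = (1/4)·U + (1/4)·V + (1/2)·W.
x-coordinate: (1/4)·(-2) + (1/4)·(-8) + (1/2)·(-11/2) = -21/4.
y-coordinate: (1/4)·(-9/2) + (1/4)·7 + (1/2)·1 = 9/8.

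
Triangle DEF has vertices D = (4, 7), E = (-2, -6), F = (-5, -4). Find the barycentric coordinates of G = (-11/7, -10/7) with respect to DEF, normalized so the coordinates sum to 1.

(2/7, 2/7, 3/7)

Signed area of the reference triangle: [DEF] = ½·(4·(-6−(-4)) + (-2)·(-4−7) + (-5)·(7−(-6))) = ½·(-8 + 22 − 65) = -51/2.
[GEF] = ½·((-11/7)·(-6−(-4)) + (-2)·(-4−(-10/7)) + (-5)·(-10/7−(-6))) = ½·(22/7 + 36/7 − 160/7) = -51/7, so the D-coordinate is (-51/7)/(-51/2) = 2/7.
[DGF] = ½·(4·(-10/7−(-4)) + (-11/7)·(-4−7) + (-5)·(7−(-10/7))) = ½·(72/7 + 121/7 − 295/7) = -51/7, so the E-coordinate is 2/7.
[DEG] = ½·(4·(-6−(-10/7)) + (-2)·(-10/7−7) + (-11/7)·(7−(-6))) = ½·(-128/7 + 118/7 − 143/7) = -153/14, so the F-coordinate is 3/7.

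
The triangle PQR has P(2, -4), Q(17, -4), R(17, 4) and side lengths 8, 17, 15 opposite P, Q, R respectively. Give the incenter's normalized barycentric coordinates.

The incenter has barycentric coordinates proportional to the opposite side lengths: (8 : 17 : 15).
Normalizing by 8+17+15 = 40 gives (1/5, 17/40, 3/8).

(1/5, 17/40, 3/8)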